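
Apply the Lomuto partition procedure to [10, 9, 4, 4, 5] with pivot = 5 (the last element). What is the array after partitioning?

Lomuto partition with pivot = 5:

Initial array: [10, 9, 4, 4, 5]

arr[0]=10 > 5: no swap
arr[1]=9 > 5: no swap
arr[2]=4 <= 5: swap with position 0, array becomes [4, 9, 10, 4, 5]
arr[3]=4 <= 5: swap with position 1, array becomes [4, 4, 10, 9, 5]

Place pivot at position 2: [4, 4, 5, 9, 10]
Pivot position: 2

After partitioning with pivot 5, the array becomes [4, 4, 5, 9, 10]. The pivot is placed at index 2. All elements to the left of the pivot are <= 5, and all elements to the right are > 5.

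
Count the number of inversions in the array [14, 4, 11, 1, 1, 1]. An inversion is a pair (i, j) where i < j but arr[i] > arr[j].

Finding inversions in [14, 4, 11, 1, 1, 1]:

(0, 1): arr[0]=14 > arr[1]=4
(0, 2): arr[0]=14 > arr[2]=11
(0, 3): arr[0]=14 > arr[3]=1
(0, 4): arr[0]=14 > arr[4]=1
(0, 5): arr[0]=14 > arr[5]=1
(1, 3): arr[1]=4 > arr[3]=1
(1, 4): arr[1]=4 > arr[4]=1
(1, 5): arr[1]=4 > arr[5]=1
(2, 3): arr[2]=11 > arr[3]=1
(2, 4): arr[2]=11 > arr[4]=1
(2, 5): arr[2]=11 > arr[5]=1

Total inversions: 11

The array has 11 inversion(s): (0,1), (0,2), (0,3), (0,4), (0,5), (1,3), (1,4), (1,5), (2,3), (2,4), (2,5). Each pair (i,j) satisfies i < j and arr[i] > arr[j].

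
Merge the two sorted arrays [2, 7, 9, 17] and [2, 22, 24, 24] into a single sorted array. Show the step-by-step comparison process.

Merging process:

Compare 2 vs 2: take 2 from left. Merged: [2]
Compare 7 vs 2: take 2 from right. Merged: [2, 2]
Compare 7 vs 22: take 7 from left. Merged: [2, 2, 7]
Compare 9 vs 22: take 9 from left. Merged: [2, 2, 7, 9]
Compare 17 vs 22: take 17 from left. Merged: [2, 2, 7, 9, 17]
Append remaining from right: [22, 24, 24]. Merged: [2, 2, 7, 9, 17, 22, 24, 24]

Final merged array: [2, 2, 7, 9, 17, 22, 24, 24]
Total comparisons: 5

The merged array is [2, 2, 7, 9, 17, 22, 24, 24], requiring 5 comparisons. The merge step runs in O(n) time where n is the total number of elements.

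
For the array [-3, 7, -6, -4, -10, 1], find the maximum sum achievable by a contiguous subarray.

Using Kadane's algorithm on [-3, 7, -6, -4, -10, 1]:

Scanning through the array:
Position 1 (value 7): max_ending_here = 7, max_so_far = 7
Position 2 (value -6): max_ending_here = 1, max_so_far = 7
Position 3 (value -4): max_ending_here = -3, max_so_far = 7
Position 4 (value -10): max_ending_here = -10, max_so_far = 7
Position 5 (value 1): max_ending_here = 1, max_so_far = 7

Maximum subarray: [7]
Maximum sum: 7

The maximum subarray is [7] with sum 7. This subarray runs from index 1 to index 1.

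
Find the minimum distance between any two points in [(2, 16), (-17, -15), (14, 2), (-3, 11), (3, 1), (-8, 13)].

Computing all pairwise distances among 6 points:

d((2, 16), (-17, -15)) = 36.3593
d((2, 16), (14, 2)) = 18.4391
d((2, 16), (-3, 11)) = 7.0711
d((2, 16), (3, 1)) = 15.0333
d((2, 16), (-8, 13)) = 10.4403
d((-17, -15), (14, 2)) = 35.3553
d((-17, -15), (-3, 11)) = 29.5296
d((-17, -15), (3, 1)) = 25.6125
d((-17, -15), (-8, 13)) = 29.4109
d((14, 2), (-3, 11)) = 19.2354
d((14, 2), (3, 1)) = 11.0454
d((14, 2), (-8, 13)) = 24.5967
d((-3, 11), (3, 1)) = 11.6619
d((-3, 11), (-8, 13)) = 5.3852 <-- minimum
d((3, 1), (-8, 13)) = 16.2788

Closest pair: (-3, 11) and (-8, 13) with distance 5.3852

The closest pair is (-3, 11) and (-8, 13) with Euclidean distance 5.3852. For 6 points, brute-force pairwise comparison is shown above. For large n, the divide-and-conquer algorithm (sort by x, recurse on halves, check the dividing strip) achieves O(n log n).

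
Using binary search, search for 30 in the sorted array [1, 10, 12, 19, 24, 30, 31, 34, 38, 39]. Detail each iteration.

Binary search for 30 in [1, 10, 12, 19, 24, 30, 31, 34, 38, 39]:

lo=0, hi=9, mid=4, arr[mid]=24 -> 24 < 30, search right half
lo=5, hi=9, mid=7, arr[mid]=34 -> 34 > 30, search left half
lo=5, hi=6, mid=5, arr[mid]=30 -> Found target at index 5!

Binary search finds 30 at index 5 after 3 comparisons. The search repeatedly halves the search space by comparing with the middle element.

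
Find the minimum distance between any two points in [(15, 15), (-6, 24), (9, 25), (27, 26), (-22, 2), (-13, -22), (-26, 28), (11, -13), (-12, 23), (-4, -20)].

Computing all pairwise distances among 10 points:

d((15, 15), (-6, 24)) = 22.8473
d((15, 15), (9, 25)) = 11.6619
d((15, 15), (27, 26)) = 16.2788
d((15, 15), (-22, 2)) = 39.2173
d((15, 15), (-13, -22)) = 46.4004
d((15, 15), (-26, 28)) = 43.0116
d((15, 15), (11, -13)) = 28.2843
d((15, 15), (-12, 23)) = 28.1603
d((15, 15), (-4, -20)) = 39.8246
d((-6, 24), (9, 25)) = 15.0333
d((-6, 24), (27, 26)) = 33.0606
d((-6, 24), (-22, 2)) = 27.2029
d((-6, 24), (-13, -22)) = 46.5296
d((-6, 24), (-26, 28)) = 20.3961
d((-6, 24), (11, -13)) = 40.7185
d((-6, 24), (-12, 23)) = 6.0828 <-- minimum
d((-6, 24), (-4, -20)) = 44.0454
d((9, 25), (27, 26)) = 18.0278
d((9, 25), (-22, 2)) = 38.6005
d((9, 25), (-13, -22)) = 51.8941
d((9, 25), (-26, 28)) = 35.1283
d((9, 25), (11, -13)) = 38.0526
d((9, 25), (-12, 23)) = 21.095
d((9, 25), (-4, -20)) = 46.8402
d((27, 26), (-22, 2)) = 54.5619
d((27, 26), (-13, -22)) = 62.482
d((27, 26), (-26, 28)) = 53.0377
d((27, 26), (11, -13)) = 42.1545
d((27, 26), (-12, 23)) = 39.1152
d((27, 26), (-4, -20)) = 55.4707
d((-22, 2), (-13, -22)) = 25.632
d((-22, 2), (-26, 28)) = 26.3059
d((-22, 2), (11, -13)) = 36.2491
d((-22, 2), (-12, 23)) = 23.2594
d((-22, 2), (-4, -20)) = 28.4253
d((-13, -22), (-26, 28)) = 51.6624
d((-13, -22), (11, -13)) = 25.632
d((-13, -22), (-12, 23)) = 45.0111
d((-13, -22), (-4, -20)) = 9.2195
d((-26, 28), (11, -13)) = 55.2268
d((-26, 28), (-12, 23)) = 14.8661
d((-26, 28), (-4, -20)) = 52.8015
d((11, -13), (-12, 23)) = 42.72
d((11, -13), (-4, -20)) = 16.5529
d((-12, 23), (-4, -20)) = 43.7379

Closest pair: (-6, 24) and (-12, 23) with distance 6.0828

The closest pair is (-6, 24) and (-12, 23) with Euclidean distance 6.0828. For 10 points, brute-force pairwise comparison is shown above. For large n, the divide-and-conquer algorithm (sort by x, recurse on halves, check the dividing strip) achieves O(n log n).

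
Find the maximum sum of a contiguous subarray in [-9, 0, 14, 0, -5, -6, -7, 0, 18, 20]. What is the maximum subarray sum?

Using Kadane's algorithm on [-9, 0, 14, 0, -5, -6, -7, 0, 18, 20]:

Scanning through the array:
Position 1 (value 0): max_ending_here = 0, max_so_far = 0
Position 2 (value 14): max_ending_here = 14, max_so_far = 14
Position 3 (value 0): max_ending_here = 14, max_so_far = 14
Position 4 (value -5): max_ending_here = 9, max_so_far = 14
Position 5 (value -6): max_ending_here = 3, max_so_far = 14
Position 6 (value -7): max_ending_here = -4, max_so_far = 14
Position 7 (value 0): max_ending_here = 0, max_so_far = 14
Position 8 (value 18): max_ending_here = 18, max_so_far = 18
Position 9 (value 20): max_ending_here = 38, max_so_far = 38

Maximum subarray: [0, 18, 20]
Maximum sum: 38

The maximum subarray is [0, 18, 20] with sum 38. This subarray runs from index 7 to index 9.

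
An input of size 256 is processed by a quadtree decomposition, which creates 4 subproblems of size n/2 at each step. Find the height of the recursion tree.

For divide and conquer with division factor 2:

Problem sizes at each level:
Level 0: 256
Level 1: 128
Level 2: 64
Level 3: 32
Level 4: 16
Level 5: 8
Level 6: 4
Level 7: 2
Level 8: 1

The root is level 0 and the size-1 base case is level 8 (the tree spans levels 0 through 8, i.e. 9 levels counting the root), so the depth is the number of divisions: log_2(256) = 8

The recursion tree depth is log_2(256) = 8. At each level, the problem size is divided by 2, so it takes 8 divisions to reduce to a base case of size 1. The algorithm makes 4 recursive calls at each level.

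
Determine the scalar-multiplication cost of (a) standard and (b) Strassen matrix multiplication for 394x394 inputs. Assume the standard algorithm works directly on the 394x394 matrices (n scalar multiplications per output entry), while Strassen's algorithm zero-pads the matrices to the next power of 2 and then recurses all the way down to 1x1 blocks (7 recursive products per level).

Matrix multiplication for 394x394 matrices:

Strassen's algorithm requires power-of-2 dimensions. Pad 394x394 to 512x512 (next power of 2).

Standard algorithm: 394^3 = 61162984 multiplications
Strassen's algorithm: 7^(log2(512)) = 7^9 = 40353607 multiplications
Savings: 61162984 - 40353607 = 20809377 multiplications

Standard: 61162984 multiplications (394^3). Strassen: 40353607 multiplications (7^9, after padding to 512x512). Strassen reduces 8 recursive multiplications to 7 at each level.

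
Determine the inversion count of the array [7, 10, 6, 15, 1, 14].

Finding inversions in [7, 10, 6, 15, 1, 14]:

(0, 2): arr[0]=7 > arr[2]=6
(0, 4): arr[0]=7 > arr[4]=1
(1, 2): arr[1]=10 > arr[2]=6
(1, 4): arr[1]=10 > arr[4]=1
(2, 4): arr[2]=6 > arr[4]=1
(3, 4): arr[3]=15 > arr[4]=1
(3, 5): arr[3]=15 > arr[5]=14

Total inversions: 7

The array has 7 inversion(s): (0,2), (0,4), (1,2), (1,4), (2,4), (3,4), (3,5). Each pair (i,j) satisfies i < j and arr[i] > arr[j].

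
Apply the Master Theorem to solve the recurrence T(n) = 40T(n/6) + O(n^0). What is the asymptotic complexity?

Master Theorem for T(n) = 40T(n/6) + O(n^0):

a = 40, b = 6, c = 0
log_b(a) = log_6(40) = 2.0588

Case 1: c = 0 < log_6(40) = 2.0588
T(n) = O(n^(log_6 40))

For T(n) = 40T(n/6) + O(n^0): log_6(40) = 2.0588. This is Case 1 of the Master Theorem (c < log_b(a), work dominated by leaves), giving O(n^(log_6 40)).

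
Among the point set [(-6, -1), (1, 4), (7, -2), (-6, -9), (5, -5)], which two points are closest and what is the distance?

Computing all pairwise distances among 5 points:

d((-6, -1), (1, 4)) = 8.6023
d((-6, -1), (7, -2)) = 13.0384
d((-6, -1), (-6, -9)) = 8.0
d((-6, -1), (5, -5)) = 11.7047
d((1, 4), (7, -2)) = 8.4853
d((1, 4), (-6, -9)) = 14.7648
d((1, 4), (5, -5)) = 9.8489
d((7, -2), (-6, -9)) = 14.7648
d((7, -2), (5, -5)) = 3.6056 <-- minimum
d((-6, -9), (5, -5)) = 11.7047

Closest pair: (7, -2) and (5, -5) with distance 3.6056

The closest pair is (7, -2) and (5, -5) with Euclidean distance 3.6056. For 5 points, brute-force pairwise comparison is shown above. For large n, the divide-and-conquer algorithm (sort by x, recurse on halves, check the dividing strip) achieves O(n log n).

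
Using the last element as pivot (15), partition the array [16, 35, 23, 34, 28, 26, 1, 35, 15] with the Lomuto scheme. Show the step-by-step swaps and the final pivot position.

Lomuto partition with pivot = 15:

Initial array: [16, 35, 23, 34, 28, 26, 1, 35, 15]

arr[0]=16 > 15: no swap
arr[1]=35 > 15: no swap
arr[2]=23 > 15: no swap
arr[3]=34 > 15: no swap
arr[4]=28 > 15: no swap
arr[5]=26 > 15: no swap
arr[6]=1 <= 15: swap with position 0, array becomes [1, 35, 23, 34, 28, 26, 16, 35, 15]
arr[7]=35 > 15: no swap

Place pivot at position 1: [1, 15, 23, 34, 28, 26, 16, 35, 35]
Pivot position: 1

After partitioning with pivot 15, the array becomes [1, 15, 23, 34, 28, 26, 16, 35, 35]. The pivot is placed at index 1. All elements to the left of the pivot are <= 15, and all elements to the right are > 15.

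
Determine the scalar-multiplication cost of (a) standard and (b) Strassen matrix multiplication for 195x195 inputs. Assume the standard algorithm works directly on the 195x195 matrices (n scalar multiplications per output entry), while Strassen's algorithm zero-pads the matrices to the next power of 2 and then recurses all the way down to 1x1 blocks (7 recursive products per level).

Matrix multiplication for 195x195 matrices:

Strassen's algorithm requires power-of-2 dimensions. Pad 195x195 to 256x256 (next power of 2).

Standard algorithm: 195^3 = 7414875 multiplications
Strassen's algorithm: 7^(log2(256)) = 7^8 = 5764801 multiplications
Savings: 7414875 - 5764801 = 1650074 multiplications

Standard: 7414875 multiplications (195^3). Strassen: 5764801 multiplications (7^8, after padding to 256x256). Strassen reduces 8 recursive multiplications to 7 at each level.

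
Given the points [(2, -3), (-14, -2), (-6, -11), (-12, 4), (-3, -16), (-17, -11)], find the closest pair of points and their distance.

Computing all pairwise distances among 6 points:

d((2, -3), (-14, -2)) = 16.0312
d((2, -3), (-6, -11)) = 11.3137
d((2, -3), (-12, 4)) = 15.6525
d((2, -3), (-3, -16)) = 13.9284
d((2, -3), (-17, -11)) = 20.6155
d((-14, -2), (-6, -11)) = 12.0416
d((-14, -2), (-12, 4)) = 6.3246
d((-14, -2), (-3, -16)) = 17.8045
d((-14, -2), (-17, -11)) = 9.4868
d((-6, -11), (-12, 4)) = 16.1555
d((-6, -11), (-3, -16)) = 5.831 <-- minimum
d((-6, -11), (-17, -11)) = 11.0
d((-12, 4), (-3, -16)) = 21.9317
d((-12, 4), (-17, -11)) = 15.8114
d((-3, -16), (-17, -11)) = 14.8661

Closest pair: (-6, -11) and (-3, -16) with distance 5.831

The closest pair is (-6, -11) and (-3, -16) with Euclidean distance 5.831. For 6 points, brute-force pairwise comparison is shown above. For large n, the divide-and-conquer algorithm (sort by x, recurse on halves, check the dividing strip) achieves O(n log n).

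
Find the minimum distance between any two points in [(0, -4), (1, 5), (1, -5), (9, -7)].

Computing all pairwise distances among 4 points:

d((0, -4), (1, 5)) = 9.0554
d((0, -4), (1, -5)) = 1.4142 <-- minimum
d((0, -4), (9, -7)) = 9.4868
d((1, 5), (1, -5)) = 10.0
d((1, 5), (9, -7)) = 14.4222
d((1, -5), (9, -7)) = 8.2462

Closest pair: (0, -4) and (1, -5) with distance 1.4142

The closest pair is (0, -4) and (1, -5) with Euclidean distance 1.4142. For 4 points, brute-force pairwise comparison is shown above. For large n, the divide-and-conquer algorithm (sort by x, recurse on halves, check the dividing strip) achieves O(n log n).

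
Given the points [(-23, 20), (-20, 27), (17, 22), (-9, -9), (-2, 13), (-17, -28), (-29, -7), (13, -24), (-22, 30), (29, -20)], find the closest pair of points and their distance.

Computing all pairwise distances among 10 points:

d((-23, 20), (-20, 27)) = 7.6158
d((-23, 20), (17, 22)) = 40.05
d((-23, 20), (-9, -9)) = 32.2025
d((-23, 20), (-2, 13)) = 22.1359
d((-23, 20), (-17, -28)) = 48.3735
d((-23, 20), (-29, -7)) = 27.6586
d((-23, 20), (13, -24)) = 56.8507
d((-23, 20), (-22, 30)) = 10.0499
d((-23, 20), (29, -20)) = 65.6049
d((-20, 27), (17, 22)) = 37.3363
d((-20, 27), (-9, -9)) = 37.6431
d((-20, 27), (-2, 13)) = 22.8035
d((-20, 27), (-17, -28)) = 55.0818
d((-20, 27), (-29, -7)) = 35.171
d((-20, 27), (13, -24)) = 60.7454
d((-20, 27), (-22, 30)) = 3.6056 <-- minimum
d((-20, 27), (29, -20)) = 67.897
d((17, 22), (-9, -9)) = 40.4599
d((17, 22), (-2, 13)) = 21.0238
d((17, 22), (-17, -28)) = 60.4649
d((17, 22), (-29, -7)) = 54.3783
d((17, 22), (13, -24)) = 46.1736
d((17, 22), (-22, 30)) = 39.8121
d((17, 22), (29, -20)) = 43.6807
d((-9, -9), (-2, 13)) = 23.0868
d((-9, -9), (-17, -28)) = 20.6155
d((-9, -9), (-29, -7)) = 20.0998
d((-9, -9), (13, -24)) = 26.6271
d((-9, -9), (-22, 30)) = 41.1096
d((-9, -9), (29, -20)) = 39.5601
d((-2, 13), (-17, -28)) = 43.6578
d((-2, 13), (-29, -7)) = 33.6006
d((-2, 13), (13, -24)) = 39.9249
d((-2, 13), (-22, 30)) = 26.2488
d((-2, 13), (29, -20)) = 45.2769
d((-17, -28), (-29, -7)) = 24.1868
d((-17, -28), (13, -24)) = 30.2655
d((-17, -28), (-22, 30)) = 58.2151
d((-17, -28), (29, -20)) = 46.6905
d((-29, -7), (13, -24)) = 45.31
d((-29, -7), (-22, 30)) = 37.6563
d((-29, -7), (29, -20)) = 59.439
d((13, -24), (-22, 30)) = 64.3506
d((13, -24), (29, -20)) = 16.4924
d((-22, 30), (29, -20)) = 71.4213

Closest pair: (-20, 27) and (-22, 30) with distance 3.6056

The closest pair is (-20, 27) and (-22, 30) with Euclidean distance 3.6056. For 10 points, brute-force pairwise comparison is shown above. For large n, the divide-and-conquer algorithm (sort by x, recurse on halves, check the dividing strip) achieves O(n log n).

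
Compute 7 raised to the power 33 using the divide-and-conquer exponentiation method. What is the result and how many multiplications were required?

Computing 7^33 by squaring (build up from 7^1; each line after the first costs one multiplication):

7^1 = 7
7^2 = (7^1)^2 = 7^2 = 49
7^4 = (7^2)^2 = 49^2 = 2401
7^8 = (7^4)^2 = 2401^2 = 5764801
7^16 = (7^8)^2 = 5764801^2 = 33232930569601
7^32 = (7^16)^2 = 33232930569601^2 = 1104427674243920646305299201
7^33 = 7 * 7^32 = 7 * 1104427674243920646305299201 = 7730993719707444524137094407

Result: 7730993719707444524137094407
Multiplications needed: 6 (6 lines after 7^1)

7^33 = 7730993719707444524137094407. Using exponentiation by squaring, this requires 6 multiplications. The key idea: if the exponent is even, square the half-power; if odd, multiply by the base once.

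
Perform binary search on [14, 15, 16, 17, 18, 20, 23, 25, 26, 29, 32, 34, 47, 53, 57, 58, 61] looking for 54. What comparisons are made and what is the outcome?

Binary search for 54 in [14, 15, 16, 17, 18, 20, 23, 25, 26, 29, 32, 34, 47, 53, 57, 58, 61]:

lo=0, hi=16, mid=8, arr[mid]=26 -> 26 < 54, search right half
lo=9, hi=16, mid=12, arr[mid]=47 -> 47 < 54, search right half
lo=13, hi=16, mid=14, arr[mid]=57 -> 57 > 54, search left half
lo=13, hi=13, mid=13, arr[mid]=53 -> 53 < 54, search right half
lo=14 > hi=13, target 54 not found

Binary search determines that 54 is not in the array after 4 comparisons. The search space was exhausted without finding the target.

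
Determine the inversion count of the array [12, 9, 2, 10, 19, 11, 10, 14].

Finding inversions in [12, 9, 2, 10, 19, 11, 10, 14]:

(0, 1): arr[0]=12 > arr[1]=9
(0, 2): arr[0]=12 > arr[2]=2
(0, 3): arr[0]=12 > arr[3]=10
(0, 5): arr[0]=12 > arr[5]=11
(0, 6): arr[0]=12 > arr[6]=10
(1, 2): arr[1]=9 > arr[2]=2
(4, 5): arr[4]=19 > arr[5]=11
(4, 6): arr[4]=19 > arr[6]=10
(4, 7): arr[4]=19 > arr[7]=14
(5, 6): arr[5]=11 > arr[6]=10

Total inversions: 10

The array has 10 inversion(s): (0,1), (0,2), (0,3), (0,5), (0,6), (1,2), (4,5), (4,6), (4,7), (5,6). Each pair (i,j) satisfies i < j and arr[i] > arr[j].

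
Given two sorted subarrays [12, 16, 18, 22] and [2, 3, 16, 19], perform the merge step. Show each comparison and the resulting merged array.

Merging process:

Compare 12 vs 2: take 2 from right. Merged: [2]
Compare 12 vs 3: take 3 from right. Merged: [2, 3]
Compare 12 vs 16: take 12 from left. Merged: [2, 3, 12]
Compare 16 vs 16: take 16 from left. Merged: [2, 3, 12, 16]
Compare 18 vs 16: take 16 from right. Merged: [2, 3, 12, 16, 16]
Compare 18 vs 19: take 18 from left. Merged: [2, 3, 12, 16, 16, 18]
Compare 22 vs 19: take 19 from right. Merged: [2, 3, 12, 16, 16, 18, 19]
Append remaining from left: [22]. Merged: [2, 3, 12, 16, 16, 18, 19, 22]

Final merged array: [2, 3, 12, 16, 16, 18, 19, 22]
Total comparisons: 7

The merged array is [2, 3, 12, 16, 16, 18, 19, 22], requiring 7 comparisons. The merge step runs in O(n) time where n is the total number of elements.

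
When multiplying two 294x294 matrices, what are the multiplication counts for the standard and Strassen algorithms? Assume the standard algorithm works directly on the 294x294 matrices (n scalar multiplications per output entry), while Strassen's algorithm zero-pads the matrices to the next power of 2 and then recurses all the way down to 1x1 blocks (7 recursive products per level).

Matrix multiplication for 294x294 matrices:

Strassen's algorithm requires power-of-2 dimensions. Pad 294x294 to 512x512 (next power of 2).

Standard algorithm: 294^3 = 25412184 multiplications
Strassen's algorithm: 7^(log2(512)) = 7^9 = 40353607 multiplications
Difference: 25412184 - 40353607 = -14941423 (Strassen uses MORE here due to padding overhead — for small or just-over-power-of-2 n, padding can outweigh the per-level savings)

Standard: 25412184 multiplications (294^3). Strassen: 40353607 multiplications (7^9, after padding to 512x512). Strassen reduces 8 recursive multiplications to 7 at each level.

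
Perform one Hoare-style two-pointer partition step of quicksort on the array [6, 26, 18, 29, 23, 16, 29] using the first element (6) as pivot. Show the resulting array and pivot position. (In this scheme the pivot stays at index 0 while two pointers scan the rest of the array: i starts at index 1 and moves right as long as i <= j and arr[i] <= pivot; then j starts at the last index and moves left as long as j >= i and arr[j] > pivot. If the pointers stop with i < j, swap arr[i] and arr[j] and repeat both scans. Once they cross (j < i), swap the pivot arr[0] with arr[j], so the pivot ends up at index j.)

Hoare-style two-pointer partition with pivot = 6:

Initial array: [6, 26, 18, 29, 23, 16, 29]

Pointers start at i = 1, j = 6.
i ends at 1, j ends at 0: the pointers have crossed (j < i), so scanning stops.

j = 0, so swapping arr[0] with arr[j] leaves the pivot at position 0: [6, 26, 18, 29, 23, 16, 29]
Pivot position: 0

After partitioning with pivot 6, the array becomes [6, 26, 18, 29, 23, 16, 29]. The pivot is placed at index 0. All elements to the left of the pivot are <= 6, and all elements to the right are > 6.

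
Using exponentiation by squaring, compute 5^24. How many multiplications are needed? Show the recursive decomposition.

Computing 5^24 by squaring (build up from 5^1; each line after the first costs one multiplication):

5^1 = 5
5^2 = (5^1)^2 = 5^2 = 25
5^3 = 5 * 5^2 = 5 * 25 = 125
5^6 = (5^3)^2 = 125^2 = 15625
5^12 = (5^6)^2 = 15625^2 = 244140625
5^24 = (5^12)^2 = 244140625^2 = 59604644775390625

Result: 59604644775390625
Multiplications needed: 5 (5 lines after 5^1)

5^24 = 59604644775390625. Using exponentiation by squaring, this requires 5 multiplications. The key idea: if the exponent is even, square the half-power; if odd, multiply by the base once.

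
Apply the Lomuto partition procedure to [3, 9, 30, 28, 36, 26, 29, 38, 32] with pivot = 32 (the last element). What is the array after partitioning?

Lomuto partition with pivot = 32:

Initial array: [3, 9, 30, 28, 36, 26, 29, 38, 32]

arr[0]=3 <= 32: swap with position 0, array becomes [3, 9, 30, 28, 36, 26, 29, 38, 32]
arr[1]=9 <= 32: swap with position 1, array becomes [3, 9, 30, 28, 36, 26, 29, 38, 32]
arr[2]=30 <= 32: swap with position 2, array becomes [3, 9, 30, 28, 36, 26, 29, 38, 32]
arr[3]=28 <= 32: swap with position 3, array becomes [3, 9, 30, 28, 36, 26, 29, 38, 32]
arr[4]=36 > 32: no swap
arr[5]=26 <= 32: swap with position 4, array becomes [3, 9, 30, 28, 26, 36, 29, 38, 32]
arr[6]=29 <= 32: swap with position 5, array becomes [3, 9, 30, 28, 26, 29, 36, 38, 32]
arr[7]=38 > 32: no swap

Place pivot at position 6: [3, 9, 30, 28, 26, 29, 32, 38, 36]
Pivot position: 6

After partitioning with pivot 32, the array becomes [3, 9, 30, 28, 26, 29, 32, 38, 36]. The pivot is placed at index 6. All elements to the left of the pivot are <= 32, and all elements to the right are > 32.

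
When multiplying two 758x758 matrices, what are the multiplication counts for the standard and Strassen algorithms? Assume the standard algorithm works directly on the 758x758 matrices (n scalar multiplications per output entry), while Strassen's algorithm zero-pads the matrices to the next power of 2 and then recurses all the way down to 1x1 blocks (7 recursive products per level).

Matrix multiplication for 758x758 matrices:

Strassen's algorithm requires power-of-2 dimensions. Pad 758x758 to 1024x1024 (next power of 2).

Standard algorithm: 758^3 = 435519512 multiplications
Strassen's algorithm: 7^(log2(1024)) = 7^10 = 282475249 multiplications
Savings: 435519512 - 282475249 = 153044263 multiplications

Standard: 435519512 multiplications (758^3). Strassen: 282475249 multiplications (7^10, after padding to 1024x1024). Strassen reduces 8 recursive multiplications to 7 at each level.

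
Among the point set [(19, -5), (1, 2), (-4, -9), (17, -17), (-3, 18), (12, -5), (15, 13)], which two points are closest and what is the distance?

Computing all pairwise distances among 7 points:

d((19, -5), (1, 2)) = 19.3132
d((19, -5), (-4, -9)) = 23.3452
d((19, -5), (17, -17)) = 12.1655
d((19, -5), (-3, 18)) = 31.8277
d((19, -5), (12, -5)) = 7.0 <-- minimum
d((19, -5), (15, 13)) = 18.4391
d((1, 2), (-4, -9)) = 12.083
d((1, 2), (17, -17)) = 24.8395
d((1, 2), (-3, 18)) = 16.4924
d((1, 2), (12, -5)) = 13.0384
d((1, 2), (15, 13)) = 17.8045
d((-4, -9), (17, -17)) = 22.4722
d((-4, -9), (-3, 18)) = 27.0185
d((-4, -9), (12, -5)) = 16.4924
d((-4, -9), (15, 13)) = 29.0689
d((17, -17), (-3, 18)) = 40.3113
d((17, -17), (12, -5)) = 13.0
d((17, -17), (15, 13)) = 30.0666
d((-3, 18), (12, -5)) = 27.4591
d((-3, 18), (15, 13)) = 18.6815
d((12, -5), (15, 13)) = 18.2483

Closest pair: (19, -5) and (12, -5) with distance 7.0

The closest pair is (19, -5) and (12, -5) with Euclidean distance 7.0. For 7 points, brute-force pairwise comparison is shown above. For large n, the divide-and-conquer algorithm (sort by x, recurse on halves, check the dividing strip) achieves O(n log n).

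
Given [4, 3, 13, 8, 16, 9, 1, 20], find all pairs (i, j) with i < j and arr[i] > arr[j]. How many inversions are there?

Finding inversions in [4, 3, 13, 8, 16, 9, 1, 20]:

(0, 1): arr[0]=4 > arr[1]=3
(0, 6): arr[0]=4 > arr[6]=1
(1, 6): arr[1]=3 > arr[6]=1
(2, 3): arr[2]=13 > arr[3]=8
(2, 5): arr[2]=13 > arr[5]=9
(2, 6): arr[2]=13 > arr[6]=1
(3, 6): arr[3]=8 > arr[6]=1
(4, 5): arr[4]=16 > arr[5]=9
(4, 6): arr[4]=16 > arr[6]=1
(5, 6): arr[5]=9 > arr[6]=1

Total inversions: 10

The array has 10 inversion(s): (0,1), (0,6), (1,6), (2,3), (2,5), (2,6), (3,6), (4,5), (4,6), (5,6). Each pair (i,j) satisfies i < j and arr[i] > arr[j].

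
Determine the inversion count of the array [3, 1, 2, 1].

Finding inversions in [3, 1, 2, 1]:

(0, 1): arr[0]=3 > arr[1]=1
(0, 2): arr[0]=3 > arr[2]=2
(0, 3): arr[0]=3 > arr[3]=1
(2, 3): arr[2]=2 > arr[3]=1

Total inversions: 4

The array has 4 inversion(s): (0,1), (0,2), (0,3), (2,3). Each pair (i,j) satisfies i < j and arr[i] > arr[j].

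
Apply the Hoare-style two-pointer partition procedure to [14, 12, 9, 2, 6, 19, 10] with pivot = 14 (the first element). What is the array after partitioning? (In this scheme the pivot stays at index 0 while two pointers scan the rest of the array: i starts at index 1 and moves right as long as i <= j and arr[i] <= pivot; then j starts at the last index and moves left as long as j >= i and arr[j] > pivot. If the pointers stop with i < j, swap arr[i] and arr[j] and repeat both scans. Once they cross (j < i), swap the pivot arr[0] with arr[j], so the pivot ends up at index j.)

Hoare-style two-pointer partition with pivot = 14:

Initial array: [14, 12, 9, 2, 6, 19, 10]

Pointers start at i = 1, j = 6.
i stops at index 5 (arr[5]=19 > 14), j stops at index 6 (arr[6]=10 <= 14): swap arr[5] and arr[6], array becomes [14, 12, 9, 2, 6, 10, 19]
i ends at 6, j ends at 5: the pointers have crossed (j < i), so scanning stops.

Swap pivot arr[0] with arr[5] to place pivot at position 5: [10, 12, 9, 2, 6, 14, 19]
Pivot position: 5

After partitioning with pivot 14, the array becomes [10, 12, 9, 2, 6, 14, 19]. The pivot is placed at index 5. All elements to the left of the pivot are <= 14, and all elements to the right are > 14.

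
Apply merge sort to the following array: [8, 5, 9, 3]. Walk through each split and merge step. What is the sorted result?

Merge sort trace:

Split: [8, 5, 9, 3] -> [8, 5] and [9, 3]
  Split: [8, 5] -> [8] and [5]
  Merge: [8] + [5] -> [5, 8]
  Split: [9, 3] -> [9] and [3]
  Merge: [9] + [3] -> [3, 9]
Merge: [5, 8] + [3, 9] -> [3, 5, 8, 9]

Final sorted array: [3, 5, 8, 9]

The merge sort proceeds by recursively splitting the array and merging sorted halves.
After all merges, the sorted array is [3, 5, 8, 9].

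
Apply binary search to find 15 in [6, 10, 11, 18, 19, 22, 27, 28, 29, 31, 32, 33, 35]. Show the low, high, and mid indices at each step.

Binary search for 15 in [6, 10, 11, 18, 19, 22, 27, 28, 29, 31, 32, 33, 35]:

lo=0, hi=12, mid=6, arr[mid]=27 -> 27 > 15, search left half
lo=0, hi=5, mid=2, arr[mid]=11 -> 11 < 15, search right half
lo=3, hi=5, mid=4, arr[mid]=19 -> 19 > 15, search left half
lo=3, hi=3, mid=3, arr[mid]=18 -> 18 > 15, search left half
lo=3 > hi=2, target 15 not found

Binary search determines that 15 is not in the array after 4 comparisons. The search space was exhausted without finding the target.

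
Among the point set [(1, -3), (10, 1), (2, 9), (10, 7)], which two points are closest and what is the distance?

Computing all pairwise distances among 4 points:

d((1, -3), (10, 1)) = 9.8489
d((1, -3), (2, 9)) = 12.0416
d((1, -3), (10, 7)) = 13.4536
d((10, 1), (2, 9)) = 11.3137
d((10, 1), (10, 7)) = 6.0 <-- minimum
d((2, 9), (10, 7)) = 8.2462

Closest pair: (10, 1) and (10, 7) with distance 6.0

The closest pair is (10, 1) and (10, 7) with Euclidean distance 6.0. For 4 points, brute-force pairwise comparison is shown above. For large n, the divide-and-conquer algorithm (sort by x, recurse on halves, check the dividing strip) achieves O(n log n).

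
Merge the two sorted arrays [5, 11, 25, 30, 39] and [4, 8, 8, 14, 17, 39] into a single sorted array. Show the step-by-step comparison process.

Merging process:

Compare 5 vs 4: take 4 from right. Merged: [4]
Compare 5 vs 8: take 5 from left. Merged: [4, 5]
Compare 11 vs 8: take 8 from right. Merged: [4, 5, 8]
Compare 11 vs 8: take 8 from right. Merged: [4, 5, 8, 8]
Compare 11 vs 14: take 11 from left. Merged: [4, 5, 8, 8, 11]
Compare 25 vs 14: take 14 from right. Merged: [4, 5, 8, 8, 11, 14]
Compare 25 vs 17: take 17 from right. Merged: [4, 5, 8, 8, 11, 14, 17]
Compare 25 vs 39: take 25 from left. Merged: [4, 5, 8, 8, 11, 14, 17, 25]
Compare 30 vs 39: take 30 from left. Merged: [4, 5, 8, 8, 11, 14, 17, 25, 30]
Compare 39 vs 39: take 39 from left. Merged: [4, 5, 8, 8, 11, 14, 17, 25, 30, 39]
Append remaining from right: [39]. Merged: [4, 5, 8, 8, 11, 14, 17, 25, 30, 39, 39]

Final merged array: [4, 5, 8, 8, 11, 14, 17, 25, 30, 39, 39]
Total comparisons: 10

The merged array is [4, 5, 8, 8, 11, 14, 17, 25, 30, 39, 39], requiring 10 comparisons. The merge step runs in O(n) time where n is the total number of elements.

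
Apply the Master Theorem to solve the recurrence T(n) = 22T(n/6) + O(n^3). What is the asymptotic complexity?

Master Theorem for T(n) = 22T(n/6) + O(n^3):

a = 22, b = 6, c = 3
log_b(a) = log_6(22) = 1.7251

Case 3: c = 3 > log_6(22) = 1.7251
T(n) = O(n^3) = O(n^3)

For T(n) = 22T(n/6) + O(n^3): log_6(22) = 1.7251. This is Case 3 of the Master Theorem (c > log_b(a), work dominated by root), giving O(n^3).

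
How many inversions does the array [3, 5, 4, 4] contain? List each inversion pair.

Finding inversions in [3, 5, 4, 4]:

(1, 2): arr[1]=5 > arr[2]=4
(1, 3): arr[1]=5 > arr[3]=4

Total inversions: 2

The array has 2 inversion(s): (1,2), (1,3). Each pair (i,j) satisfies i < j and arr[i] > arr[j].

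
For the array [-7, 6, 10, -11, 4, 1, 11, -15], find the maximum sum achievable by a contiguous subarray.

Using Kadane's algorithm on [-7, 6, 10, -11, 4, 1, 11, -15]:

Scanning through the array:
Position 1 (value 6): max_ending_here = 6, max_so_far = 6
Position 2 (value 10): max_ending_here = 16, max_so_far = 16
Position 3 (value -11): max_ending_here = 5, max_so_far = 16
Position 4 (value 4): max_ending_here = 9, max_so_far = 16
Position 5 (value 1): max_ending_here = 10, max_so_far = 16
Position 6 (value 11): max_ending_here = 21, max_so_far = 21
Position 7 (value -15): max_ending_here = 6, max_so_far = 21

Maximum subarray: [6, 10, -11, 4, 1, 11]
Maximum sum: 21

The maximum subarray is [6, 10, -11, 4, 1, 11] with sum 21. This subarray runs from index 1 to index 6.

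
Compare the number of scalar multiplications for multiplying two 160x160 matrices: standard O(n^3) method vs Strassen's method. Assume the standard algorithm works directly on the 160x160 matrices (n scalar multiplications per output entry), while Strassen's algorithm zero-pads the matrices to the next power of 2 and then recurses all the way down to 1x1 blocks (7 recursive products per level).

Matrix multiplication for 160x160 matrices:

Strassen's algorithm requires power-of-2 dimensions. Pad 160x160 to 256x256 (next power of 2).

Standard algorithm: 160^3 = 4096000 multiplications
Strassen's algorithm: 7^(log2(256)) = 7^8 = 5764801 multiplications
Difference: 4096000 - 5764801 = -1668801 (Strassen uses MORE here due to padding overhead — for small or just-over-power-of-2 n, padding can outweigh the per-level savings)

Standard: 4096000 multiplications (160^3). Strassen: 5764801 multiplications (7^8, after padding to 256x256). Strassen reduces 8 recursive multiplications to 7 at each level.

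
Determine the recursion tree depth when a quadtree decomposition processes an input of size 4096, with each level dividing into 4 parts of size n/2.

For divide and conquer with division factor 2:

Problem sizes at each level:
Level 0: 4096
Level 1: 2048
Level 2: 1024
Level 3: 512
Level 4: 256
Level 5: 128
Level 6: 64
Level 7: 32
Level 8: 16
Level 9: 8
Level 10: 4
Level 11: 2
Level 12: 1

The root is level 0 and the size-1 base case is level 12 (the tree spans levels 0 through 12, i.e. 13 levels counting the root), so the depth is the number of divisions: log_2(4096) = 12

The recursion tree depth is log_2(4096) = 12. At each level, the problem size is divided by 2, so it takes 12 divisions to reduce to a base case of size 1. The algorithm makes 4 recursive calls at each level.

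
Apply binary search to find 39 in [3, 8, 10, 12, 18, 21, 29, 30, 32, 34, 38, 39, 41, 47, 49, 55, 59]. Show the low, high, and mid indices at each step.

Binary search for 39 in [3, 8, 10, 12, 18, 21, 29, 30, 32, 34, 38, 39, 41, 47, 49, 55, 59]:

lo=0, hi=16, mid=8, arr[mid]=32 -> 32 < 39, search right half
lo=9, hi=16, mid=12, arr[mid]=41 -> 41 > 39, search left half
lo=9, hi=11, mid=10, arr[mid]=38 -> 38 < 39, search right half
lo=11, hi=11, mid=11, arr[mid]=39 -> Found target at index 11!

Binary search finds 39 at index 11 after 4 comparisons. The search repeatedly halves the search space by comparing with the middle element.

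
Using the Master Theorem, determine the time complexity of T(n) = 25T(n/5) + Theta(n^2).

Master Theorem for T(n) = 25T(n/5) + O(n^2):

a = 25, b = 5, c = 2
log_b(a) = log_5(25) = 2.0000

Case 2: c = 2 = log_5(25) = 2.0000
T(n) = O(n^2 log n) = O(n^2 log n)

For T(n) = 25T(n/5) + O(n^2): log_5(25) = 2.0000. This is Case 2 of the Master Theorem (c = log_b(a), equal work at all levels), giving O(n^2 log n).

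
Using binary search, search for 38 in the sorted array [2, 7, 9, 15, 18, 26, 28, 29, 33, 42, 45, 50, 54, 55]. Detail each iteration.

Binary search for 38 in [2, 7, 9, 15, 18, 26, 28, 29, 33, 42, 45, 50, 54, 55]:

lo=0, hi=13, mid=6, arr[mid]=28 -> 28 < 38, search right half
lo=7, hi=13, mid=10, arr[mid]=45 -> 45 > 38, search left half
lo=7, hi=9, mid=8, arr[mid]=33 -> 33 < 38, search right half
lo=9, hi=9, mid=9, arr[mid]=42 -> 42 > 38, search left half
lo=9 > hi=8, target 38 not found

Binary search determines that 38 is not in the array after 4 comparisons. The search space was exhausted without finding the target.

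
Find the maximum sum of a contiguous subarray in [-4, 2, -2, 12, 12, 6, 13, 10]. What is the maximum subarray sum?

Using Kadane's algorithm on [-4, 2, -2, 12, 12, 6, 13, 10]:

Scanning through the array:
Position 1 (value 2): max_ending_here = 2, max_so_far = 2
Position 2 (value -2): max_ending_here = 0, max_so_far = 2
Position 3 (value 12): max_ending_here = 12, max_so_far = 12
Position 4 (value 12): max_ending_here = 24, max_so_far = 24
Position 5 (value 6): max_ending_here = 30, max_so_far = 30
Position 6 (value 13): max_ending_here = 43, max_so_far = 43
Position 7 (value 10): max_ending_here = 53, max_so_far = 53

Maximum subarray: [2, -2, 12, 12, 6, 13, 10]
Maximum sum: 53

The maximum subarray is [2, -2, 12, 12, 6, 13, 10] with sum 53. This subarray runs from index 1 to index 7.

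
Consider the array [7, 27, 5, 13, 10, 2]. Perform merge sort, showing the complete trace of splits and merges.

Merge sort trace:

Split: [7, 27, 5, 13, 10, 2] -> [7, 27, 5] and [13, 10, 2]
  Split: [7, 27, 5] -> [7] and [27, 5]
    Split: [27, 5] -> [27] and [5]
    Merge: [27] + [5] -> [5, 27]
  Merge: [7] + [5, 27] -> [5, 7, 27]
  Split: [13, 10, 2] -> [13] and [10, 2]
    Split: [10, 2] -> [10] and [2]
    Merge: [10] + [2] -> [2, 10]
  Merge: [13] + [2, 10] -> [2, 10, 13]
Merge: [5, 7, 27] + [2, 10, 13] -> [2, 5, 7, 10, 13, 27]

Final sorted array: [2, 5, 7, 10, 13, 27]

The merge sort proceeds by recursively splitting the array and merging sorted halves.
After all merges, the sorted array is [2, 5, 7, 10, 13, 27].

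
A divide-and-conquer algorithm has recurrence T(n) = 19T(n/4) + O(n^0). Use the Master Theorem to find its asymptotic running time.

Master Theorem for T(n) = 19T(n/4) + O(n^0):

a = 19, b = 4, c = 0
log_b(a) = log_4(19) = 2.1240

Case 1: c = 0 < log_4(19) = 2.1240
T(n) = O(n^(log_4 19))

For T(n) = 19T(n/4) + O(n^0): log_4(19) = 2.1240. This is Case 1 of the Master Theorem (c < log_b(a), work dominated by leaves), giving O(n^(log_4 19)).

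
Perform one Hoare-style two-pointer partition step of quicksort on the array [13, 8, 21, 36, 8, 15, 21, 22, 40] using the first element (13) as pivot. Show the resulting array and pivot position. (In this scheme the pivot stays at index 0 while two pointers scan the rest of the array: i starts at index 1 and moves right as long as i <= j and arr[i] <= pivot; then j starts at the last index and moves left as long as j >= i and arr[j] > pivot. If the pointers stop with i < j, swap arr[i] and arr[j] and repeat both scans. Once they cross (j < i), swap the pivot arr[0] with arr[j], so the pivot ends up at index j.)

Hoare-style two-pointer partition with pivot = 13:

Initial array: [13, 8, 21, 36, 8, 15, 21, 22, 40]

Pointers start at i = 1, j = 8.
i stops at index 2 (arr[2]=21 > 13), j stops at index 4 (arr[4]=8 <= 13): swap arr[2] and arr[4], array becomes [13, 8, 8, 36, 21, 15, 21, 22, 40]
i ends at 3, j ends at 2: the pointers have crossed (j < i), so scanning stops.

Swap pivot arr[0] with arr[2] to place pivot at position 2: [8, 8, 13, 36, 21, 15, 21, 22, 40]
Pivot position: 2

After partitioning with pivot 13, the array becomes [8, 8, 13, 36, 21, 15, 21, 22, 40]. The pivot is placed at index 2. All elements to the left of the pivot are <= 13, and all elements to the right are > 13.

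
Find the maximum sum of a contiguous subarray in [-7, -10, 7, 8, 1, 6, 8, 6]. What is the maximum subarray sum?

Using Kadane's algorithm on [-7, -10, 7, 8, 1, 6, 8, 6]:

Scanning through the array:
Position 1 (value -10): max_ending_here = -10, max_so_far = -7
Position 2 (value 7): max_ending_here = 7, max_so_far = 7
Position 3 (value 8): max_ending_here = 15, max_so_far = 15
Position 4 (value 1): max_ending_here = 16, max_so_far = 16
Position 5 (value 6): max_ending_here = 22, max_so_far = 22
Position 6 (value 8): max_ending_here = 30, max_so_far = 30
Position 7 (value 6): max_ending_here = 36, max_so_far = 36

Maximum subarray: [7, 8, 1, 6, 8, 6]
Maximum sum: 36

The maximum subarray is [7, 8, 1, 6, 8, 6] with sum 36. This subarray runs from index 2 to index 7.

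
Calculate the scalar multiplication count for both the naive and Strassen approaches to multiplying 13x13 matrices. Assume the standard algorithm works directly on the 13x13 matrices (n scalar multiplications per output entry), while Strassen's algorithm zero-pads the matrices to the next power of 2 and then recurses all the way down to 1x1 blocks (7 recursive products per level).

Matrix multiplication for 13x13 matrices:

Strassen's algorithm requires power-of-2 dimensions. Pad 13x13 to 16x16 (next power of 2).

Standard algorithm: 13^3 = 2197 multiplications
Strassen's algorithm: 7^(log2(16)) = 7^4 = 2401 multiplications
Difference: 2197 - 2401 = -204 (Strassen uses MORE here due to padding overhead — for small or just-over-power-of-2 n, padding can outweigh the per-level savings)

Standard: 2197 multiplications (13^3). Strassen: 2401 multiplications (7^4, after padding to 16x16). Strassen reduces 8 recursive multiplications to 7 at each level.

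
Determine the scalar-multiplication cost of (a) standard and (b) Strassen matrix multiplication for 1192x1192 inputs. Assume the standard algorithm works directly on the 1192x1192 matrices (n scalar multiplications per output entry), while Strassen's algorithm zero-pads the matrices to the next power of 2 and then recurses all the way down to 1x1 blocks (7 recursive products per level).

Matrix multiplication for 1192x1192 matrices:

Strassen's algorithm requires power-of-2 dimensions. Pad 1192x1192 to 2048x2048 (next power of 2).

Standard algorithm: 1192^3 = 1693669888 multiplications
Strassen's algorithm: 7^(log2(2048)) = 7^11 = 1977326743 multiplications
Difference: 1693669888 - 1977326743 = -283656855 (Strassen uses MORE here due to padding overhead — for small or just-over-power-of-2 n, padding can outweigh the per-level savings)

Standard: 1693669888 multiplications (1192^3). Strassen: 1977326743 multiplications (7^11, after padding to 2048x2048). Strassen reduces 8 recursive multiplications to 7 at each level.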